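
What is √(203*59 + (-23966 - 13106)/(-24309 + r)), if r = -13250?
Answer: √31941566265/1633 ≈ 109.44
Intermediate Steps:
√(203*59 + (-23966 - 13106)/(-24309 + r)) = √(203*59 + (-23966 - 13106)/(-24309 - 13250)) = √(11977 - 37072/(-37559)) = √(11977 - 37072*(-1/37559)) = √(11977 + 37072/37559) = √(449881215/37559) = √31941566265/1633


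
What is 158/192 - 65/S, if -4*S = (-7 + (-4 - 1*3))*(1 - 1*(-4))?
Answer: -1943/672 ≈ -2.8914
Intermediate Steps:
S = 35/2 (S = -(-7 + (-4 - 1*3))*(1 - 1*(-4))/4 = -(-7 + (-4 - 3))*(1 + 4)/4 = -(-7 - 7)*5/4 = -(-7)*5/2 = -¼*(-70) = 35/2 ≈ 17.500)
158/192 - 65/S = 158/192 - 65/35/2 = 158*(1/192) - 65*2/35 = 79/96 - 26/7 = -1943/672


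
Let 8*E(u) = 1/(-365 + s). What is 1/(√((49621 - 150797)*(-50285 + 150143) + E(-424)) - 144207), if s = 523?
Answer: -182277648/39056199307247 - 4*I*√1008868435246769/39056199307247 ≈ -4.6671e-6 - 3.253e-6*I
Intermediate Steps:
E(u) = 1/1264 (E(u) = 1/(8*(-365 + 523)) = (⅛)/158 = (⅛)*(1/158) = 1/1264)
1/(√((49621 - 150797)*(-50285 + 150143) + E(-424)) - 144207) = 1/(√((49621 - 150797)*(-50285 + 150143) + 1/1264) - 144207) = 1/(√(-101176*99858 + 1/1264) - 144207) = 1/(√(-10103233008 + 1/1264) - 144207) = 1/(√(-12770486522111/1264) - 144207) = 1/(I*√1008868435246769/316 - 144207) = 1/(-144207 + I*√1008868435246769/316)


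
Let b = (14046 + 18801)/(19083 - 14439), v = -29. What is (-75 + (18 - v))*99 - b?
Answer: -4302005/1548 ≈ -2779.1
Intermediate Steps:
b = 10949/1548 (b = 32847/4644 = 32847*(1/4644) = 10949/1548 ≈ 7.0730)
(-75 + (18 - v))*99 - b = (-75 + (18 - 1*(-29)))*99 - 1*10949/1548 = (-75 + (18 + 29))*99 - 10949/1548 = (-75 + 47)*99 - 10949/1548 = -28*99 - 10949/1548 = -2772 - 10949/1548 = -4302005/1548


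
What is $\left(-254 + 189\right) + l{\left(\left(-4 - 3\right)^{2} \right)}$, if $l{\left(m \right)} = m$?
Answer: $-16$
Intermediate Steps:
$\left(-254 + 189\right) + l{\left(\left(-4 - 3\right)^{2} \right)} = \left(-254 + 189\right) + \left(-4 - 3\right)^{2} = -65 + \left(-7\right)^{2} = -65 + 49 = -16$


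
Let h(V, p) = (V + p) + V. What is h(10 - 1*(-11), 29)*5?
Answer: 355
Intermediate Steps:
h(V, p) = p + 2*V
h(10 - 1*(-11), 29)*5 = (29 + 2*(10 - 1*(-11)))*5 = (29 + 2*(10 + 11))*5 = (29 + 2*21)*5 = (29 + 42)*5 = 71*5 = 355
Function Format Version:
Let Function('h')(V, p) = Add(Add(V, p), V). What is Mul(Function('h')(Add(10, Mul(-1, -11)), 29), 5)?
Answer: 355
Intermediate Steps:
Function('h')(V, p) = Add(p, Mul(2, V))
Mul(Function('h')(Add(10, Mul(-1, -11)), 29), 5) = Mul(Add(29, Mul(2, Add(10, Mul(-1, -11)))), 5) = Mul(Add(29, Mul(2, Add(10, 11))), 5) = Mul(Add(29, Mul(2, 21)), 5) = Mul(Add(29, 42), 5) = Mul(71, 5) = 355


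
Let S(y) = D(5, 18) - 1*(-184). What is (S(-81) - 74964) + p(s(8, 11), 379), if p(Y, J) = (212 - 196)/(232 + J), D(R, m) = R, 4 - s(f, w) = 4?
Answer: -45687509/611 ≈ -74775.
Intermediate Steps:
s(f, w) = 0 (s(f, w) = 4 - 1*4 = 4 - 4 = 0)
S(y) = 189 (S(y) = 5 - 1*(-184) = 5 + 184 = 189)
p(Y, J) = 16/(232 + J)
(S(-81) - 74964) + p(s(8, 11), 379) = (189 - 74964) + 16/(232 + 379) = -74775 + 16/611 = -45687509/611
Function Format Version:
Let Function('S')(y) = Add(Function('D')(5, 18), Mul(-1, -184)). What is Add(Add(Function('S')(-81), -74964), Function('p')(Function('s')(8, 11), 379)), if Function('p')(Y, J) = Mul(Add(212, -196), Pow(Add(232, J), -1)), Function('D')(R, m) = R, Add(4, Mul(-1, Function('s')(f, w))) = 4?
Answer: Rational(-45687509, 611) ≈ -74775.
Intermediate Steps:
Function('s')(f, w) = 0 (Function('s')(f, w) = Add(4, Mul(-1, 4)) = Add(4, -4) = 0)
Function('S')(y) = 189 (Function('S')(y) = Add(5, Mul(-1, -184)) = Add(5, 184) = 189)
Function('p')(Y, J) = Mul(16, Pow(Add(232, J), -1))
Add(Add(Function('S')(-81), -74964), Function('p')(Function('s')(8, 11), 379)) = Add(Add(189, -74964), Mul(16, Pow(Add(232, 379), -1))) = Add(-74775, Mul(16, Pow(611, -1))) = Add(-74775, Mul(16, Rational(1, 611))) = Add(-74775, Rational(16, 611)) = Rational(-45687509, 611)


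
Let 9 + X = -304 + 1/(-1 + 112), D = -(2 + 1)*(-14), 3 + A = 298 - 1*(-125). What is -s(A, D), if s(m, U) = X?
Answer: 34742/111 ≈ 312.99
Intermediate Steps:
A = 420 (A = -3 + (298 - 1*(-125)) = -3 + (298 + 125) = -3 + 423 = 420)
D = 42 (D = -1*3*(-14) = -3*(-14) = 42)
X = -34742/111 (X = -9 + (-304 + 1/(-1 + 112)) = -9 + (-304 + 1/111) = -9 - 33743/111 = -34742/111 ≈ -312.99)
s(m, U) = -34742/111
-s(A, D) = -1*(-34742/111) = 34742/111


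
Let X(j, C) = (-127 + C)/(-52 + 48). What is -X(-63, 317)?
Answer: 95/2 ≈ 47.500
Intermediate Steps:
X(j, C) = 127/4 - C/4 (X(j, C) = (-127 + C)/(-4) = (-127 + C)*(-¼) = 127/4 - C/4)
-X(-63, 317) = -(127/4 - ¼*317) = -(127/4 - 317/4) = -1*(-95/2) = 95/2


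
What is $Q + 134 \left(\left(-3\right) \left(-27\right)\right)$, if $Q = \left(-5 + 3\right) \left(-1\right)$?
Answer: $10856$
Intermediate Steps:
$Q = 2$ ($Q = \left(-2\right) \left(-1\right) = 2$)
$Q + 134 \left(\left(-3\right) \left(-27\right)\right) = 2 + 134 \left(\left(-3\right) \left(-27\right)\right) = 2 + 134 \cdot 81 = 2 + 10854 = 10856$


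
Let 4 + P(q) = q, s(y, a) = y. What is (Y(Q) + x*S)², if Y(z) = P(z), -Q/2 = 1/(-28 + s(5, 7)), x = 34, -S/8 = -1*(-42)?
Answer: 69085916964/529 ≈ 1.3060e+8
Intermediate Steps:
S = -336 (S = -(-8)*(-42) = -8*42 = -336)
P(q) = -4 + q
Q = 2/23 (Q = -2/(-28 + 5) = -2/(-23) = -2*(-1/23) = 2/23 ≈ 0.086957)
Y(z) = -4 + z
(Y(Q) + x*S)² = ((-4 + 2/23) + 34*(-336))² = (-90/23 - 11424)² = (-262842/23)² = 69085916964/529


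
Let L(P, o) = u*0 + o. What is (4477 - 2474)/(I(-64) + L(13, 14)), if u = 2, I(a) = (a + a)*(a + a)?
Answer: 2003/16398 ≈ 0.12215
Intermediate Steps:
I(a) = 4*a² (I(a) = (2*a)*(2*a) = 4*a²)
L(P, o) = o (L(P, o) = 2*0 + o = 0 + o = o)
(4477 - 2474)/(I(-64) + L(13, 14)) = (4477 - 2474)/(4*(-64)² + 14) = 2003/(4*4096 + 14) = 2003/(16384 + 14) = 2003/16398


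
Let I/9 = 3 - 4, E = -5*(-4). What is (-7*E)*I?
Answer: 1260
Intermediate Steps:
E = 20
I = -9 (I = 9*(3 - 4) = 9*(-1) = -9)
(-7*E)*I = -7*20*(-9) = -140*(-9) = 1260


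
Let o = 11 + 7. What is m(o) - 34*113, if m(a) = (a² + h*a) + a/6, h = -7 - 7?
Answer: -3767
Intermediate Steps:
h = -14
o = 18
m(a) = a² - 83*a/6 (m(a) = (a² - 14*a) + a/6 = a² - 83*a/6)
m(o) - 34*113 = (⅙)*18*(-83 + 6*18) - 34*113 = (⅙)*18*(-83 + 108) - 3842 = (⅙)*18*25 - 3842 = 75 - 3842 = -3767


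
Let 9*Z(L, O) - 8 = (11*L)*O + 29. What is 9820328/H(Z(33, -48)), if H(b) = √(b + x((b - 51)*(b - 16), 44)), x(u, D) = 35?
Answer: -7365246*I*√1067/1067 ≈ -2.2548e+5*I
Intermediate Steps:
Z(L, O) = 37/9 + 11*L*O/9 (Z(L, O) = 8/9 + ((11*L)*O + 29)/9 = 8/9 + (11*L*O + 29)/9 = 8/9 + (29 + 11*L*O)/9 = 8/9 + (29/9 + 11*L*O/9) = 37/9 + 11*L*O/9)
H(b) = √(35 + b) (H(b) = √(b + 35) = √(35 + b))
9820328/H(Z(33, -48)) = 9820328/(√(35 + (37/9 + (11/9)*33*(-48)))) = 9820328/(√(35 + (37/9 - 1936))) = 9820328/(√(35 - 17387/9)) = 9820328/(√(-17072/9)) = 9820328/((4*I*√1067/3)) = 9820328*(-3*I*√1067/4268) = -7365246*I*√1067/1067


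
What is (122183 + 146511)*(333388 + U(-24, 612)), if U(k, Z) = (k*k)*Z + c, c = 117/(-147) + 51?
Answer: 9031224502640/49 ≈ 1.8431e+11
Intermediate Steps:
c = 2460/49 (c = 117*(-1/147) + 51 = -39/49 + 51 = 2460/49 ≈ 50.204)
U(k, Z) = 2460/49 + Z*k² (U(k, Z) = (k*k)*Z + 2460/49 = k²*Z + 2460/49 = Z*k² + 2460/49 = 2460/49 + Z*k²)
(122183 + 146511)*(333388 + U(-24, 612)) = (122183 + 146511)*(333388 + (2460/49 + 612*(-24)²)) = 268694*(333388 + (2460/49 + 612*576)) = 268694*(333388 + (2460/49 + 352512)) = 268694*(333388 + 17275548/49) = 268694*(33611560/49) = 9031224502640/49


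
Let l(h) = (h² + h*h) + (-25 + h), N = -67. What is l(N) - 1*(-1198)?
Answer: 10084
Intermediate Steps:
l(h) = -25 + h + 2*h² (l(h) = (h² + h²) + (-25 + h) = 2*h² + (-25 + h) = -25 + h + 2*h²)
l(N) - 1*(-1198) = (-25 - 67 + 2*(-67)²) - 1*(-1198) = (-25 - 67 + 2*4489) + 1198 = (-25 - 67 + 8978) + 1198 = 8886 + 1198 = 10084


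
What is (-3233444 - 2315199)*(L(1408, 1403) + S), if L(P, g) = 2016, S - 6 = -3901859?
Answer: 21638803271191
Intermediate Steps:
S = -3901853 (S = 6 - 3901859 = -3901853)
(-3233444 - 2315199)*(L(1408, 1403) + S) = (-3233444 - 2315199)*(2016 - 3901853) = -5548643*(-3899837) = 21638803271191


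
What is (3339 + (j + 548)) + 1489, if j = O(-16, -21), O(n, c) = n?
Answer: 5360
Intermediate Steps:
j = -16
(3339 + (j + 548)) + 1489 = (3339 + (-16 + 548)) + 1489 = (3339 + 532) + 1489 = 3871 + 1489 = 5360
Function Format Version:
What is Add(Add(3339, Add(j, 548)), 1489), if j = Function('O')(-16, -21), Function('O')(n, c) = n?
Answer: 5360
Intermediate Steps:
j = -16
Add(Add(3339, Add(j, 548)), 1489) = Add(Add(3339, Add(-16, 548)), 1489) = Add(Add(3339, 532), 1489) = Add(3871, 1489) = 5360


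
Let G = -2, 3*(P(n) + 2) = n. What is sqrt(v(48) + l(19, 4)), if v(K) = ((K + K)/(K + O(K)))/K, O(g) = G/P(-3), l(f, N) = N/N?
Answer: 2*sqrt(1387)/73 ≈ 1.0203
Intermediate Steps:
l(f, N) = 1
P(n) = -2 + n/3
O(g) = 2/3 (O(g) = -2/(-2 + (1/3)*(-3)) = -2/(-2 - 1) = -2/(-3) = -2*(-1/3) = 2/3)
v(K) = 2/(2/3 + K) (v(K) = ((K + K)/(K + 2/3))/K = ((2*K)/(2/3 + K))/K = (2*K/(2/3 + K))/K = 2/(2/3 + K))
sqrt(v(48) + l(19, 4)) = sqrt(6/(2 + 3*48) + 1) = sqrt(6/(2 + 144) + 1) = sqrt(6/146 + 1) = sqrt(6*(1/146) + 1) = sqrt(3/73 + 1) = sqrt(76/73) = 2*sqrt(1387)/73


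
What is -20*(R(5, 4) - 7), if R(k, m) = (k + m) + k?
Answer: -140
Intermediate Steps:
R(k, m) = m + 2*k
-20*(R(5, 4) - 7) = -20*((4 + 2*5) - 7) = -20*((4 + 10) - 7) = -20*(14 - 7) = -20*7 = -140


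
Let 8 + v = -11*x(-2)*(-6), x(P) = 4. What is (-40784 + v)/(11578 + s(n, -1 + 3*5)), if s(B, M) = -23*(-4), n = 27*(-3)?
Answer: -20264/5835 ≈ -3.4728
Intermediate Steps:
v = 256 (v = -8 - 11*4*(-6) = -8 - 44*(-6) = -8 + 264 = 256)
n = -81
s(B, M) = 92
(-40784 + v)/(11578 + s(n, -1 + 3*5)) = (-40784 + 256)/(11578 + 92) = -40528/11670 = -40528*1/11670 = -20264/5835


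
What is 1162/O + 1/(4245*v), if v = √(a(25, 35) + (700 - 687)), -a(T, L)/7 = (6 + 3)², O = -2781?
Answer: -1162/2781 - I*√554/2351730 ≈ -0.41784 - 1.0008e-5*I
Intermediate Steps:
a(T, L) = -567 (a(T, L) = -7*(6 + 3)² = -7*9² = -7*81 = -567)
v = I*√554 (v = √(-567 + (700 - 687)) = √(-567 + 13) = √(-554) = I*√554 ≈ 23.537*I)
1162/O + 1/(4245*v) = 1162/(-2781) + 1/(4245*((I*√554))) = 1162*(-1/2781) + (-I*√554/554)/4245 = -1162/2781 - I*√554/2351730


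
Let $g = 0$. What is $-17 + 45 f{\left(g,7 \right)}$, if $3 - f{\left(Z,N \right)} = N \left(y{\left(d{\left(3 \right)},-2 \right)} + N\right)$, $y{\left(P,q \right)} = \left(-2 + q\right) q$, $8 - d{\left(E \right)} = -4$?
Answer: $-4607$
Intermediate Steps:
$d{\left(E \right)} = 12$ ($d{\left(E \right)} = 8 - -4 = 8 + 4 = 12$)
$y{\left(P,q \right)} = q \left(-2 + q\right)$
$f{\left(Z,N \right)} = 3 - N \left(8 + N\right)$ ($f{\left(Z,N \right)} = 3 - N \left(- 2 \left(-2 - 2\right) + N\right) = 3 - N \left(\left(-2\right) \left(-4\right) + N\right) = 3 - N \left(8 + N\right)$)
$-17 + 45 f{\left(g,7 \right)} = -17 + 45 \left(3 - 7^{2} - 56\right) = -17 + 45 \left(3 - 49 - 56\right) = -17 + 45 \left(-102\right) = -17 - 4590 = -4607$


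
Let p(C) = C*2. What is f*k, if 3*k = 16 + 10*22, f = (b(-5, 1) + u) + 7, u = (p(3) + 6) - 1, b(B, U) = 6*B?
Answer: -944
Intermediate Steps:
p(C) = 2*C
u = 11 (u = (2*3 + 6) - 1 = (6 + 6) - 1 = 12 - 1 = 11)
f = -12 (f = (6*(-5) + 11) + 7 = (-30 + 11) + 7 = -19 + 7 = -12)
k = 236/3 (k = (16 + 10*22)/3 = (16 + 220)/3 = (1/3)*236 = 236/3 ≈ 78.667)
f*k = -12*236/3 = -944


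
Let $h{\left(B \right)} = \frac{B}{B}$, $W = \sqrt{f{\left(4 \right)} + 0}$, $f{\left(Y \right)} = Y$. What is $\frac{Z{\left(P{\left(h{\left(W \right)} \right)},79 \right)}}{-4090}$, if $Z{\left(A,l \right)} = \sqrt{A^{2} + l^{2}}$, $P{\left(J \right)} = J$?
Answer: $- \frac{\sqrt{6242}}{4090} \approx -0.019317$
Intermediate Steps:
$W = 2$ ($W = \sqrt{4 + 0} = \sqrt{4} = 2$)
$h{\left(B \right)} = 1$
$\frac{Z{\left(P{\left(h{\left(W \right)} \right)},79 \right)}}{-4090} = \frac{\sqrt{1^{2} + 79^{2}}}{-4090} = \sqrt{1 + 6241} \left(- \frac{1}{4090}\right) = \sqrt{6242} \left(- \frac{1}{4090}\right) = - \frac{\sqrt{6242}}{4090}$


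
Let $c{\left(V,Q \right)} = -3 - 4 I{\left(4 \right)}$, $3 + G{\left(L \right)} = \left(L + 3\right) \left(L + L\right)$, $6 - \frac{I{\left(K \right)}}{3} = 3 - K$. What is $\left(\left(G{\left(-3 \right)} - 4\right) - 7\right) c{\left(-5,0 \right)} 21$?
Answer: $25578$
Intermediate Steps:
$I{\left(K \right)} = 9 + 3 K$ ($I{\left(K \right)} = 18 - 3 \left(3 - K\right) = 18 + \left(-9 + 3 K\right) = 9 + 3 K$)
$G{\left(L \right)} = -3 + 2 L \left(3 + L\right)$ ($G{\left(L \right)} = -3 + \left(L + 3\right) \left(L + L\right) = -3 + \left(3 + L\right) 2 L = -3 + 2 L \left(3 + L\right)$)
$c{\left(V,Q \right)} = -87$ ($c{\left(V,Q \right)} = -3 - 4 \left(9 + 3 \cdot 4\right) = -3 - 4 \left(9 + 12\right) = -3 - 84 = -87$)
$\left(\left(G{\left(-3 \right)} - 4\right) - 7\right) c{\left(-5,0 \right)} 21 = \left(\left(\left(-3 + 2 \left(-3\right)^{2} + 6 \left(-3\right)\right) - 4\right) - 7\right) \left(-87\right) 21 = \left(\left(\left(-3 + 2 \cdot 9 - 18\right) - 4\right) - 7\right) \left(-87\right) 21 = \left(\left(\left(-3 + 18 - 18\right) - 4\right) - 7\right) \left(-87\right) 21 = \left(\left(-3 - 4\right) - 7\right) \left(-87\right) 21 = \left(-7 - 7\right) \left(-87\right) 21 = \left(-14\right) \left(-87\right) 21 = 1218 \cdot 21 = 25578$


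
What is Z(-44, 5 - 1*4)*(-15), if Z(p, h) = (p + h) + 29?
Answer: 210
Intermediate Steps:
Z(p, h) = 29 + h + p (Z(p, h) = (h + p) + 29 = 29 + h + p)
Z(-44, 5 - 1*4)*(-15) = (29 + (5 - 1*4) - 44)*(-15) = (29 + (5 - 4) - 44)*(-15) = (29 + 1 - 44)*(-15) = -14*(-15) = 210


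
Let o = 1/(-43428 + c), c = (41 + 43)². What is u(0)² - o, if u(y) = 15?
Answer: 8183701/36372 ≈ 225.00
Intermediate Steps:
c = 7056 (c = 84² = 7056)
o = -1/36372 (o = 1/(-43428 + 7056) = 1/(-36372) = -1/36372 ≈ -2.7494e-5)
u(0)² - o = 15² - 1*(-1/36372) = 225 + 1/36372 = 8183701/36372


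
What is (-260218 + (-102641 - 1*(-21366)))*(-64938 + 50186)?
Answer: 5037704736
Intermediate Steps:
(-260218 + (-102641 - 1*(-21366)))*(-64938 + 50186) = (-260218 + (-102641 + 21366))*(-14752) = (-260218 - 81275)*(-14752) = -341493*(-14752) = 5037704736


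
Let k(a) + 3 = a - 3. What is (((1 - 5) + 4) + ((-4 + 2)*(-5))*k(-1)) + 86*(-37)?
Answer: -3252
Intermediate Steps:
k(a) = -6 + a (k(a) = -3 + (a - 3) = -3 + (-3 + a) = -6 + a)
(((1 - 5) + 4) + ((-4 + 2)*(-5))*k(-1)) + 86*(-37) = (((1 - 5) + 4) + ((-4 + 2)*(-5))*(-6 - 1)) + 86*(-37) = ((-4 + 4) - 2*(-5)*(-7)) - 3182 = (0 + 10*(-7)) - 3182 = (0 - 70) - 3182 = -70 - 3182 = -3252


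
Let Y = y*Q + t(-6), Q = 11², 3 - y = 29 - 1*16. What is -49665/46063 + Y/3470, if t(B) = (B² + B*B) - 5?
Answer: -224987559/159838610 ≈ -1.4076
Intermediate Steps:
y = -10 (y = 3 - (29 - 1*16) = 3 - (29 - 16) = 3 - 1*13 = 3 - 13 = -10)
t(B) = -5 + 2*B² (t(B) = (B² + B²) - 5 = 2*B² - 5 = -5 + 2*B²)
Q = 121
Y = -1143 (Y = -10*121 + (-5 + 2*(-6)²) = -1210 + (-5 + 2*36) = -1210 + (-5 + 72) = -1210 + 67 = -1143)
-49665/46063 + Y/3470 = -49665/46063 - 1143/3470 = -224987559/159838610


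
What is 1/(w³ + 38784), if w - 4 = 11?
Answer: 1/42159 ≈ 2.3720e-5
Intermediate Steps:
w = 15 (w = 4 + 11 = 15)
1/(w³ + 38784) = 1/(15³ + 38784) = 1/(3375 + 38784) = 1/42159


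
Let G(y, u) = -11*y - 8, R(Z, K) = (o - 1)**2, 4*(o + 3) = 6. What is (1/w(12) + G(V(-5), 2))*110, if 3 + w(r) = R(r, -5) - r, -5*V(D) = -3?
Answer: -11330/7 ≈ -1618.6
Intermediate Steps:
o = -3/2 (o = -3 + (1/4)*6 = -3 + 3/2 = -3/2 ≈ -1.5000)
R(Z, K) = 25/4 (R(Z, K) = (-3/2 - 1)**2 = (-5/2)**2 = 25/4)
V(D) = 3/5 (V(D) = -1/5*(-3) = 3/5)
w(r) = 13/4 - r (w(r) = -3 + (25/4 - r) = 13/4 - r)
G(y, u) = -8 - 11*y
(1/w(12) + G(V(-5), 2))*110 = (1/(13/4 - 1*12) + (-8 - 11*3/5))*110 = (1/(13/4 - 12) + (-8 - 33/5))*110 = (1/(-35/4) - 73/5)*110 = (-4/35 - 73/5)*110 = -103/7*110 = -11330/7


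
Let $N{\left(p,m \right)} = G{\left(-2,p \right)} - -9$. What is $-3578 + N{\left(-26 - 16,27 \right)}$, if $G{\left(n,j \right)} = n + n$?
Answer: $-3573$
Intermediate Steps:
$G{\left(n,j \right)} = 2 n$
$N{\left(p,m \right)} = 5$ ($N{\left(p,m \right)} = 2 \left(-2\right) - -9 = -4 + 9 = 5$)
$-3578 + N{\left(-26 - 16,27 \right)} = -3578 + 5 = -3573$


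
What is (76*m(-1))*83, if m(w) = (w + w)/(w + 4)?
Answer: -12616/3 ≈ -4205.3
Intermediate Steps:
m(w) = 2*w/(4 + w) (m(w) = (2*w)/(4 + w) = 2*w/(4 + w))
(76*m(-1))*83 = (76*(2*(-1)/(4 - 1)))*83 = (76*(2*(-1)/3))*83 = (76*(2*(-1)*(1/3)))*83 = (76*(-2/3))*83 = -152/3*83 = -12616/3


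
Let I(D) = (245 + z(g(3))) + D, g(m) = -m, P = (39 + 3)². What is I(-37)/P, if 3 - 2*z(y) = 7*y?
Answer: 55/441 ≈ 0.12472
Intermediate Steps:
P = 1764 (P = 42² = 1764)
z(y) = 3/2 - 7*y/2
I(D) = 257 + D (I(D) = (245 + (3/2 - (-7)*3/2)) + D = (245 + (3/2 - 7/2*(-3))) + D = (245 + (3/2 + 21/2)) + D = (245 + 12) + D = 257 + D)
I(-37)/P = (257 - 37)/1764 = 220*(1/1764) = 55/441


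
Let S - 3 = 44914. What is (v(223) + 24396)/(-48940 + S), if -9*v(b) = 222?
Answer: -73114/12069 ≈ -6.0580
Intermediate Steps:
S = 44917 (S = 3 + 44914 = 44917)
v(b) = -74/3 (v(b) = -⅑*222 = -74/3)
(v(223) + 24396)/(-48940 + S) = (-74/3 + 24396)/(-48940 + 44917) = (73114/3)/(-4023) = (73114/3)*(-1/4023) = -73114/12069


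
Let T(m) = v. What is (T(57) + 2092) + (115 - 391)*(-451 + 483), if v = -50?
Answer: -6790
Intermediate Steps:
T(m) = -50
(T(57) + 2092) + (115 - 391)*(-451 + 483) = (-50 + 2092) + (115 - 391)*(-451 + 483) = 2042 - 276*32 = 2042 - 8832 = -6790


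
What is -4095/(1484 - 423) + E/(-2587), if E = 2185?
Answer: -12912050/2744807 ≈ -4.7042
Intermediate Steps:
-4095/(1484 - 423) + E/(-2587) = -4095/(1484 - 423) + 2185/(-2587) = -4095/1061 + 2185*(-1/2587) = -4095*1/1061 - 2185/2587 = -4095/1061 - 2185/2587 = -12912050/2744807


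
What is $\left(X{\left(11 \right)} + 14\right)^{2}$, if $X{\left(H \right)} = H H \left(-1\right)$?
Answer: $11449$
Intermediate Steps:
$X{\left(H \right)} = - H^{2}$ ($X{\left(H \right)} = H^{2} \left(-1\right) = - H^{2}$)
$\left(X{\left(11 \right)} + 14\right)^{2} = \left(- 11^{2} + 14\right)^{2} = \left(\left(-1\right) 121 + 14\right)^{2} = \left(-121 + 14\right)^{2} = \left(-107\right)^{2} = 11449$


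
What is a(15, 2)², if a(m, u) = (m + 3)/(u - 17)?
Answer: 36/25 ≈ 1.4400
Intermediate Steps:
a(m, u) = (3 + m)/(-17 + u)
a(15, 2)² = ((3 + 15)/(-17 + 2))² = (18/(-15))² = (-1/15*18)² = (-6/5)² = 36/25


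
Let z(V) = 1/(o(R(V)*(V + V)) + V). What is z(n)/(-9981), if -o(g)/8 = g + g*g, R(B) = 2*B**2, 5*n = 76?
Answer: 15625/246204785658319668 ≈ 6.3463e-14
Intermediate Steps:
n = 76/5 (n = (1/5)*76 = 76/5 ≈ 15.200)
o(g) = -8*g - 8*g**2 (o(g) = -8*(g + g*g) = -8*(g + g**2) = -8*g - 8*g**2)
z(V) = 1/(V - 32*V**3*(1 + 4*V**3)) (z(V) = 1/(-8*(2*V**2)*(V + V)*(1 + (2*V**2)*(V + V)) + V) = 1/(-8*(2*V**2)*(2*V)*(1 + (2*V**2)*(2*V)) + V) = 1/(-8*4*V**3*(1 + 4*V**3) + V) = 1/(-32*V**3*(1 + 4*V**3) + V) = 1/(V - 32*V**3*(1 + 4*V**3)))
z(n)/(-9981) = -1/(-1*76/5 + 32*(76/5)**3 + 128*(76/5)**6)/(-9981) = -1/(-76/5 + 32*(438976/125) + 128*(192699928576/15625))*(-1/9981) = -1/(-76/5 + 14047232/125 + 24665590857728/15625)*(-1/9981) = -1/24667346524228/15625*(-1/9981) = -1*15625/24667346524228*(-1/9981) = -15625/24667346524228*(-1/9981) = 15625/246204785658319668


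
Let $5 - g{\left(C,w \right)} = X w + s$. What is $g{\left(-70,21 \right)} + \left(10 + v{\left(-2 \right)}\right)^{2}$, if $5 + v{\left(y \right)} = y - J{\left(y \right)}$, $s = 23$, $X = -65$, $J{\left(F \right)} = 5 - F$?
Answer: $1363$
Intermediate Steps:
$v{\left(y \right)} = -10 + 2 y$ ($v{\left(y \right)} = -5 + \left(y - \left(5 - y\right)\right) = -5 + \left(y + \left(-5 + y\right)\right) = -5 + \left(-5 + 2 y\right) = -10 + 2 y$)
$g{\left(C,w \right)} = -18 + 65 w$ ($g{\left(C,w \right)} = 5 - \left(- 65 w + 23\right) = 5 - \left(23 - 65 w\right) = 5 + \left(-23 + 65 w\right) = -18 + 65 w$)
$g{\left(-70,21 \right)} + \left(10 + v{\left(-2 \right)}\right)^{2} = \left(-18 + 65 \cdot 21\right) + \left(10 + \left(-10 + 2 \left(-2\right)\right)\right)^{2} = \left(-18 + 1365\right) + \left(10 - 14\right)^{2} = 1347 + \left(10 - 14\right)^{2} = 1347 + \left(-4\right)^{2} = 1347 + 16 = 1363$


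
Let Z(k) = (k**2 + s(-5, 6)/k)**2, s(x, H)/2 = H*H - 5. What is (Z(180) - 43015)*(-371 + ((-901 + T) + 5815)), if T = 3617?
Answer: 1156392818518696/135 ≈ 8.5659e+12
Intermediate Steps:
s(x, H) = -10 + 2*H**2 (s(x, H) = 2*(H*H - 5) = 2*(H**2 - 5) = 2*(-5 + H**2) = -10 + 2*H**2)
Z(k) = (k**2 + 62/k)**2 (Z(k) = (k**2 + (-10 + 2*6**2)/k)**2 = (k**2 + (-10 + 2*36)/k)**2 = (k**2 + (-10 + 72)/k)**2 = (k**2 + 62/k)**2)
(Z(180) - 43015)*(-371 + ((-901 + T) + 5815)) = ((62 + 180**3)**2/180**2 - 43015)*(-371 + ((-901 + 3617) + 5815)) = ((62 + 5832000)**2/32400 - 43015)*(-371 + (2716 + 5815)) = ((1/32400)*5832062**2 - 43015)*(-371 + 8531) = ((1/32400)*34012947171844 - 43015)*8160 = (8503236792961/8100 - 43015)*8160 = (8502888371461/8100)*8160 = 1156392818518696/135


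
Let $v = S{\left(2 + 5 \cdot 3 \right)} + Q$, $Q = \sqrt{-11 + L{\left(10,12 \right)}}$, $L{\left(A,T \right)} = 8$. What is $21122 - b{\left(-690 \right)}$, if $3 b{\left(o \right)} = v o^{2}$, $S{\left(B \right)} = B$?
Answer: $-2676778 - 158700 i \sqrt{3} \approx -2.6768 \cdot 10^{6} - 2.7488 \cdot 10^{5} i$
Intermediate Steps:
$Q = i \sqrt{3}$ ($Q = \sqrt{-11 + 8} = \sqrt{-3} = i \sqrt{3} \approx 1.732 i$)
$v = 17 + i \sqrt{3}$ ($v = \left(2 + 5 \cdot 3\right) + i \sqrt{3} = \left(2 + 15\right) + i \sqrt{3} = 17 + i \sqrt{3} \approx 17.0 + 1.732 i$)
$b{\left(o \right)} = \frac{o^{2} \left(17 + i \sqrt{3}\right)}{3}$ ($b{\left(o \right)} = \frac{\left(17 + i \sqrt{3}\right) o^{2}}{3} = \frac{o^{2} \left(17 + i \sqrt{3}\right)}{3}$)
$21122 - b{\left(-690 \right)} = 21122 - \frac{\left(-690\right)^{2} \left(17 + i \sqrt{3}\right)}{3} = 21122 - \frac{1}{3} \cdot 476100 \left(17 + i \sqrt{3}\right) = 21122 - \left(2697900 + 158700 i \sqrt{3}\right) = -2676778 - 158700 i \sqrt{3}$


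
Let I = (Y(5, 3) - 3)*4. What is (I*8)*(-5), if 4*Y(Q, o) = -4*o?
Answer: 960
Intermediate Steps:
Y(Q, o) = -o (Y(Q, o) = (-4*o)/4 = -o)
I = -24 (I = (-1*3 - 3)*4 = (-3 - 3)*4 = -6*4 = -24)
(I*8)*(-5) = -24*8*(-5) = -192*(-5) = 960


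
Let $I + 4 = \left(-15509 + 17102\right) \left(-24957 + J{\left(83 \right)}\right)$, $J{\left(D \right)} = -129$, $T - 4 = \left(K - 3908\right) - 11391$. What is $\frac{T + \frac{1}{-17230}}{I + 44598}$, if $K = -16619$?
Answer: $\frac{28940959}{36198782680} \approx 0.0007995$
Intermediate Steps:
$T = -31914$ ($T = 4 - 31918 = -31914$)
$I = -39962002$ ($I = -4 + \left(-15509 + 17102\right) \left(-24957 - 129\right) = -4 + 1593 \left(-25086\right) = -4 - 39961998 = -39962002$)
$\frac{T + \frac{1}{-17230}}{I + 44598} = \frac{-31914 + \frac{1}{-17230}}{-39962002 + 44598} = \frac{-31914 - \frac{1}{17230}}{-39917404} = \left(- \frac{549878221}{17230}\right) \left(- \frac{1}{39917404}\right) = \frac{28940959}{36198782680}$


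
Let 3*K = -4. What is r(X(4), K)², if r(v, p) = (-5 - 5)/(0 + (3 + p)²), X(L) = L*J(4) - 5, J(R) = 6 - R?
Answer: 324/25 ≈ 12.960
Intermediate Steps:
K = -4/3 (K = (⅓)*(-4) = -4/3 ≈ -1.3333)
X(L) = -5 + 2*L (X(L) = L*(6 - 1*4) - 5 = L*(6 - 4) - 5 = L*2 - 5 = 2*L - 5 = -5 + 2*L)
r(v, p) = -10/(3 + p)²
r(X(4), K)² = (-10/(3 - 4/3)²)² = (-10/(5/3)²)² = (-10*9/25)² = (-18/5)² = 324/25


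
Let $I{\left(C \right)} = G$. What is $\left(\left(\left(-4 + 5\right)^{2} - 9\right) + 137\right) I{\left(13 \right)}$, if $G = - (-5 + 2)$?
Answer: $387$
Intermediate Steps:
$G = 3$ ($G = \left(-1\right) \left(-3\right) = 3$)
$I{\left(C \right)} = 3$
$\left(\left(\left(-4 + 5\right)^{2} - 9\right) + 137\right) I{\left(13 \right)} = \left(\left(\left(-4 + 5\right)^{2} - 9\right) + 137\right) 3 = \left(\left(1^{2} - 9\right) + 137\right) 3 = \left(\left(1 - 9\right) + 137\right) 3 = \left(-8 + 137\right) 3 = 129 \cdot 3 = 387$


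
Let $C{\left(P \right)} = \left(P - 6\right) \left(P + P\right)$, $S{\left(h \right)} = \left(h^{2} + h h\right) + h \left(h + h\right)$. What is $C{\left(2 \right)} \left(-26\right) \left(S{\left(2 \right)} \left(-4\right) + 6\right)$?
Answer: $-24128$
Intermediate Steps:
$S{\left(h \right)} = 4 h^{2}$ ($S{\left(h \right)} = \left(h^{2} + h^{2}\right) + h 2 h = 2 h^{2} + 2 h^{2} = 4 h^{2}$)
$C{\left(P \right)} = 2 P \left(-6 + P\right)$ ($C{\left(P \right)} = \left(-6 + P\right) 2 P = 2 P \left(-6 + P\right)$)
$C{\left(2 \right)} \left(-26\right) \left(S{\left(2 \right)} \left(-4\right) + 6\right) = 2 \cdot 2 \left(-6 + 2\right) \left(-26\right) \left(4 \cdot 2^{2} \left(-4\right) + 6\right) = 2 \cdot 2 \left(-4\right) \left(-26\right) \left(4 \cdot 4 \left(-4\right) + 6\right) = \left(-16\right) \left(-26\right) \left(16 \left(-4\right) + 6\right) = 416 \left(-64 + 6\right) = 416 \left(-58\right) = -24128$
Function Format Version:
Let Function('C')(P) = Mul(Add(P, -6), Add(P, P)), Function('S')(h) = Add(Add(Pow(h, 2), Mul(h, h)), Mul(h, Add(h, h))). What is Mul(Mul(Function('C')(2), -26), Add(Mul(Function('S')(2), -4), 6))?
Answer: -24128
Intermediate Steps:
Function('S')(h) = Mul(4, Pow(h, 2)) (Function('S')(h) = Add(Add(Pow(h, 2), Pow(h, 2)), Mul(h, Mul(2, h))) = Add(Mul(2, Pow(h, 2)), Mul(2, Pow(h, 2))) = Mul(4, Pow(h, 2)))
Function('C')(P) = Mul(2, P, Add(-6, P)) (Function('C')(P) = Mul(Add(-6, P), Mul(2, P)) = Mul(2, P, Add(-6, P)))
Mul(Mul(Function('C')(2), -26), Add(Mul(Function('S')(2), -4), 6)) = Mul(Mul(Mul(2, 2, Add(-6, 2)), -26), Add(Mul(Mul(4, Pow(2, 2)), -4), 6)) = Mul(Mul(Mul(2, 2, -4), -26), Add(Mul(Mul(4, 4), -4), 6)) = Mul(Mul(-16, -26), Add(Mul(16, -4), 6)) = Mul(416, Add(-64, 6)) = Mul(416, -58) = -24128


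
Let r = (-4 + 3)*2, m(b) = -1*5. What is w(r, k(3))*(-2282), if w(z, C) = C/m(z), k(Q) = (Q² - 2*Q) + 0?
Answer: 6846/5 ≈ 1369.2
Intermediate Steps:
m(b) = -5
k(Q) = Q² - 2*Q
r = -2 (r = -1*2 = -2)
w(z, C) = -C/5 (w(z, C) = C/(-5) = C*(-⅕) = -C/5)
w(r, k(3))*(-2282) = -3*(-2 + 3)/5*(-2282) = -3/5*(-2282) = -⅕*3*(-2282) = -⅗*(-2282) = 6846/5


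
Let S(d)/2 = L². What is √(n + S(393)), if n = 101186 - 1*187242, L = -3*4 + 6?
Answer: 4*I*√5374 ≈ 293.23*I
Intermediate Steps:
L = -6 (L = -12 + 6 = -6)
n = -86056 (n = 101186 - 187242 = -86056)
S(d) = 72 (S(d) = 2*(-6)² = 2*36 = 72)
√(n + S(393)) = √(-86056 + 72) = √(-85984) = 4*I*√5374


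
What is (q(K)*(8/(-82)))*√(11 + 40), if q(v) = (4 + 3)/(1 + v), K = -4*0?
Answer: -28*√51/41 ≈ -4.8771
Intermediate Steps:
K = 0
q(v) = 7/(1 + v)
(q(K)*(8/(-82)))*√(11 + 40) = ((7/(1 + 0))*(8/(-82)))*√(11 + 40) = ((7/1)*(8*(-1/82)))*√51 = ((7*1)*(-4/41))*√51 = (7*(-4/41))*√51 = -28*√51/41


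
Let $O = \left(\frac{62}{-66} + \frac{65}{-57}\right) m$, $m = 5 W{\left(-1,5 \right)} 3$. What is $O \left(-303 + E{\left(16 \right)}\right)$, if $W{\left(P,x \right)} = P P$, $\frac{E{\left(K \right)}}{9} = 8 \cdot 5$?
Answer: $- \frac{19560}{11} \approx -1778.2$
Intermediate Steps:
$E{\left(K \right)} = 360$ ($E{\left(K \right)} = 9 \cdot 8 \cdot 5 = 9 \cdot 40 = 360$)
$W{\left(P,x \right)} = P^{2}$
$m = 15$ ($m = 5 \left(-1\right)^{2} \cdot 3 = 5 \cdot 1 \cdot 3 = 5 \cdot 3 = 15$)
$O = - \frac{6520}{209}$ ($O = \left(\frac{62}{-66} + \frac{65}{-57}\right) 15 = \left(62 \left(- \frac{1}{66}\right) + 65 \left(- \frac{1}{57}\right)\right) 15 = \left(- \frac{31}{33} - \frac{65}{57}\right) 15 = \left(- \frac{1304}{627}\right) 15 = - \frac{6520}{209} \approx -31.196$)
$O \left(-303 + E{\left(16 \right)}\right) = - \frac{6520 \left(-303 + 360\right)}{209} = \left(- \frac{6520}{209}\right) 57 = - \frac{19560}{11}$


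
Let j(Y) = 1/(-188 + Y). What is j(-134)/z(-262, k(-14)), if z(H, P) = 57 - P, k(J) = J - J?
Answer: -1/18354 ≈ -5.4484e-5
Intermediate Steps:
k(J) = 0
j(-134)/z(-262, k(-14)) = 1/((-188 - 134)*(57 - 1*0)) = 1/((-322)*(57 + 0)) = -1/322/57 = -1/322*1/57 = -1/18354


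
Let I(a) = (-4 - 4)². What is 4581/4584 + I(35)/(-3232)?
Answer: 151171/154328 ≈ 0.97954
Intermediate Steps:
I(a) = 64 (I(a) = (-8)² = 64)
4581/4584 + I(35)/(-3232) = 4581/4584 + 64/(-3232) = 4581*(1/4584) + 64*(-1/3232) = 1527/1528 - 2/101 = 151171/154328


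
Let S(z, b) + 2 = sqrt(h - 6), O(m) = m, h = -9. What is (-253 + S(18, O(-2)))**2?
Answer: (255 - I*sqrt(15))**2 ≈ 65010.0 - 1975.2*I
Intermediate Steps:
S(z, b) = -2 + I*sqrt(15) (S(z, b) = -2 + sqrt(-9 - 6) = -2 + sqrt(-15) = -2 + I*sqrt(15))
(-253 + S(18, O(-2)))**2 = (-253 + (-2 + I*sqrt(15)))**2 = (-255 + I*sqrt(15))**2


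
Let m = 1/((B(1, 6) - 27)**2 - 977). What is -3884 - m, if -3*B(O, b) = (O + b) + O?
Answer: -3386839/872 ≈ -3884.0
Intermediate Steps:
B(O, b) = -2*O/3 - b/3 (B(O, b) = -((O + b) + O)/3 = -(b + 2*O)/3 = -2*O/3 - b/3)
m = -9/872 (m = 1/(((-2/3*1 - 1/3*6) - 27)**2 - 977) = 1/(((-2/3 - 2) - 27)**2 - 977) = 1/((-8/3 - 27)**2 - 977) = 1/((-89/3)**2 - 977) = 1/(7921/9 - 977) = 1/(-872/9) = -9/872 ≈ -0.010321)
-3884 - m = -3884 - 1*(-9/872) = -3884 + 9/872 = -3386839/872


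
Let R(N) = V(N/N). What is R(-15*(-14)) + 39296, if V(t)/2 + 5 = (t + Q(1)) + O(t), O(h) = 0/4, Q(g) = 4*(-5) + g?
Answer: 39250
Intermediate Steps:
Q(g) = -20 + g
O(h) = 0 (O(h) = 0*(¼) = 0)
V(t) = -48 + 2*t (V(t) = -10 + 2*((t + (-20 + 1)) + 0) = -10 + 2*((t - 19) + 0) = -10 + 2*((-19 + t) + 0) = -10 + 2*(-19 + t) = -10 + (-38 + 2*t) = -48 + 2*t)
R(N) = -46 (R(N) = -48 + 2*(N/N) = -48 + 2*1 = -48 + 2 = -46)
R(-15*(-14)) + 39296 = -46 + 39296 = 39250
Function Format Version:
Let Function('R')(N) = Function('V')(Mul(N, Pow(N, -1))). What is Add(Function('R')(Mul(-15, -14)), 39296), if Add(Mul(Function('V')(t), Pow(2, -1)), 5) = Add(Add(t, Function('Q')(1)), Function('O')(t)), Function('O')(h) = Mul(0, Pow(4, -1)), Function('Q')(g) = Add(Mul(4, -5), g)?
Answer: 39250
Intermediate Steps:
Function('Q')(g) = Add(-20, g)
Function('O')(h) = 0 (Function('O')(h) = Mul(0, Rational(1, 4)) = 0)
Function('V')(t) = Add(-48, Mul(2, t)) (Function('V')(t) = Add(-10, Mul(2, Add(Add(t, Add(-20, 1)), 0))) = Add(-10, Mul(2, Add(Add(t, -19), 0))) = Add(-10, Mul(2, Add(Add(-19, t), 0))) = Add(-10, Mul(2, Add(-19, t))) = Add(-10, Add(-38, Mul(2, t))) = Add(-48, Mul(2, t)))
Function('R')(N) = -46 (Function('R')(N) = Add(-48, Mul(2, Mul(N, Pow(N, -1)))) = Add(-48, Mul(2, 1)) = Add(-48, 2) = -46)
Add(Function('R')(Mul(-15, -14)), 39296) = Add(-46, 39296) = 39250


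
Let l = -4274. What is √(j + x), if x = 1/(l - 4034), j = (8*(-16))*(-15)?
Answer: √33130972643/4154 ≈ 43.818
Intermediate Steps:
j = 1920 (j = -128*(-15) = 1920)
x = -1/8308 (x = 1/(-4274 - 4034) = 1/(-8308) = -1/8308 ≈ -0.00012037)
√(j + x) = √(1920 - 1/8308) = √(15951359/8308) = √33130972643/4154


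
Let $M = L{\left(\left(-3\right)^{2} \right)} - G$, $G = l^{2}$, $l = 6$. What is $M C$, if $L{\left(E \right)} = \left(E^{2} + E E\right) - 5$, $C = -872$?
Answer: $-105512$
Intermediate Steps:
$L{\left(E \right)} = -5 + 2 E^{2}$ ($L{\left(E \right)} = \left(E^{2} + E^{2}\right) - 5 = 2 E^{2} - 5 = -5 + 2 E^{2}$)
$G = 36$ ($G = 6^{2} = 36$)
$M = 121$ ($M = \left(-5 + 2 \left(\left(-3\right)^{2}\right)^{2}\right) - 36 = \left(-5 + 2 \cdot 9^{2}\right) - 36 = \left(-5 + 2 \cdot 81\right) - 36 = \left(-5 + 162\right) - 36 = 157 - 36 = 121$)
$M C = 121 \left(-872\right) = -105512$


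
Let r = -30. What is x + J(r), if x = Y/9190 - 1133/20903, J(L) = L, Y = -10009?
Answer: -5982587497/192098570 ≈ -31.143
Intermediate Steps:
x = -219630397/192098570 (x = -10009/9190 - 1133/20903 = -219630397/192098570 ≈ -1.1433)
x + J(r) = -219630397/192098570 - 30 = -5982587497/192098570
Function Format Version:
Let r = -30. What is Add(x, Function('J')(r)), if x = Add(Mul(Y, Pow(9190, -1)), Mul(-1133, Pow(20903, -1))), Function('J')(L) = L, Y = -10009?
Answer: Rational(-5982587497, 192098570) ≈ -31.143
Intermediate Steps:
x = Rational(-219630397, 192098570) (x = Add(Mul(-10009, Pow(9190, -1)), Mul(-1133, Pow(20903, -1))) = Add(Mul(-10009, Rational(1, 9190)), Mul(-1133, Rational(1, 20903))) = Add(Rational(-10009, 9190), Rational(-1133, 20903)) = Rational(-219630397, 192098570) ≈ -1.1433)
Add(x, Function('J')(r)) = Add(Rational(-219630397, 192098570), -30) = Rational(-5982587497, 192098570)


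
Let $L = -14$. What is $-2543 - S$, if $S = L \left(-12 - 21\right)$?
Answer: $-3005$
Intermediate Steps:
$S = 462$ ($S = - 14 \left(-12 - 21\right) = \left(-14\right) \left(-33\right) = 462$)
$-2543 - S = -2543 - 462 = -3005$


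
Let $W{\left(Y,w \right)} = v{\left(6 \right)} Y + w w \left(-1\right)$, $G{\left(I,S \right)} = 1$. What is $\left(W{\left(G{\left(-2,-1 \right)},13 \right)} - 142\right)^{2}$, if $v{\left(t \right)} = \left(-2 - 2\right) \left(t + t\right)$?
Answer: $128881$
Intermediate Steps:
$v{\left(t \right)} = - 8 t$ ($v{\left(t \right)} = - 4 \cdot 2 t = - 8 t$)
$W{\left(Y,w \right)} = - w^{2} - 48 Y$ ($W{\left(Y,w \right)} = \left(-8\right) 6 Y + w w \left(-1\right) = - 48 Y + w^{2} \left(-1\right) = - 48 Y - w^{2} = - w^{2} - 48 Y$)
$\left(W{\left(G{\left(-2,-1 \right)},13 \right)} - 142\right)^{2} = \left(\left(- 13^{2} - 48\right) - 142\right)^{2} = \left(\left(\left(-1\right) 169 - 48\right) - 142\right)^{2} = \left(\left(-169 - 48\right) - 142\right)^{2} = \left(-217 - 142\right)^{2} = \left(-359\right)^{2} = 128881$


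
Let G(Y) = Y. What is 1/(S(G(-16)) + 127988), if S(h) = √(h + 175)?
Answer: 127988/16380927985 - √159/16380927985 ≈ 7.8125e-6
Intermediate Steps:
S(h) = √(175 + h)
1/(S(G(-16)) + 127988) = 1/(√(175 - 16) + 127988) = 1/(√159 + 127988) = 1/(127988 + √159)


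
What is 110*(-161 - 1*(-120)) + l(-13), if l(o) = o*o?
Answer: -4341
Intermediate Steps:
l(o) = o**2
110*(-161 - 1*(-120)) + l(-13) = 110*(-161 - 1*(-120)) + (-13)**2 = 110*(-161 + 120) + 169 = 110*(-41) + 169 = -4510 + 169 = -4341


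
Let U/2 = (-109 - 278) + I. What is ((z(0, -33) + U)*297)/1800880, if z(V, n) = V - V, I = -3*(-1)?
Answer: -14256/112555 ≈ -0.12666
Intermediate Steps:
I = 3
z(V, n) = 0
U = -768 (U = 2*((-109 - 278) + 3) = 2*(-387 + 3) = 2*(-384) = -768)
((z(0, -33) + U)*297)/1800880 = ((0 - 768)*297)/1800880 = -768*297*(1/1800880) = -228096*1/1800880 = -14256/112555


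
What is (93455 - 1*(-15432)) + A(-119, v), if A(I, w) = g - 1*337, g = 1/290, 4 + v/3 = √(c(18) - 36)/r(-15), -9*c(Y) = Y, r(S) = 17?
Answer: 31479501/290 ≈ 1.0855e+5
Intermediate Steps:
c(Y) = -Y/9
v = -12 + 3*I*√38/17 (v = -12 + 3*(√(-⅑*18 - 36)/17) = -12 + 3*(√(-2 - 36)*(1/17)) = -12 + 3*(√(-38)*(1/17)) = -12 + 3*((I*√38)*(1/17)) = -12 + 3*(I*√38/17) = -12 + 3*I*√38/17 ≈ -12.0 + 1.0878*I)
g = 1/290 ≈ 0.0034483
A(I, w) = -97729/290 (A(I, w) = 1/290 - 1*337 = 1/290 - 337 = -97729/290)
(93455 - 1*(-15432)) + A(-119, v) = (93455 - 1*(-15432)) - 97729/290 = (93455 + 15432) - 97729/290 = 108887 - 97729/290 = 31479501/290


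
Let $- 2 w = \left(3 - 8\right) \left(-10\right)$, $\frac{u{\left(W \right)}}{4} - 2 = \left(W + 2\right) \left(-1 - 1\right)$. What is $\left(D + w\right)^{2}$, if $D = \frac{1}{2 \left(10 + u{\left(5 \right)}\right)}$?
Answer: $\frac{3613801}{5776} \approx 625.66$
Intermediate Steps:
$u{\left(W \right)} = -8 - 8 W$ ($u{\left(W \right)} = 8 + 4 \left(W + 2\right) \left(-1 - 1\right) = 8 + 4 \left(2 + W\right) \left(-2\right) = 8 + 4 \left(-4 - 2 W\right) = 8 - \left(16 + 8 W\right) = -8 - 8 W$)
$w = -25$ ($w = - \frac{\left(3 - 8\right) \left(-10\right)}{2} = - \frac{\left(-5\right) \left(-10\right)}{2} = \left(- \frac{1}{2}\right) 50 = -25$)
$D = - \frac{1}{76}$ ($D = \frac{1}{2 \left(10 - 48\right)} = \frac{1}{2 \left(-38\right)} = \frac{1}{-76} = - \frac{1}{76} \approx -0.013158$)
$\left(D + w\right)^{2} = \left(- \frac{1}{76} - 25\right)^{2} = \left(- \frac{1901}{76}\right)^{2} = \frac{3613801}{5776}$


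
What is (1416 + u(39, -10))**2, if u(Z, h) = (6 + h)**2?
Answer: 2050624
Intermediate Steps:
(1416 + u(39, -10))**2 = (1416 + (6 - 10)**2)**2 = (1416 + (-4)**2)**2 = (1416 + 16)**2 = 1432**2 = 2050624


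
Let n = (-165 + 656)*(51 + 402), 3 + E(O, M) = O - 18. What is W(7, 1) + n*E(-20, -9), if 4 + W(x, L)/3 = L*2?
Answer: -9119349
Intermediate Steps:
E(O, M) = -21 + O (E(O, M) = -3 + (O - 18) = -3 + (-18 + O) = -21 + O)
W(x, L) = -12 + 6*L (W(x, L) = -12 + 3*(L*2) = -12 + 3*(2*L) = -12 + 6*L)
n = 222423 (n = 491*453 = 222423)
W(7, 1) + n*E(-20, -9) = (-12 + 6*1) + 222423*(-21 - 20) = (-12 + 6) + 222423*(-41) = -6 - 9119343 = -9119349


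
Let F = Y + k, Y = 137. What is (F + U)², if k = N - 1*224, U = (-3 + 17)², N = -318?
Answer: 43681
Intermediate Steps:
U = 196 (U = 14² = 196)
k = -542 (k = -318 - 1*224 = -318 - 224 = -542)
F = -405 (F = 137 - 542 = -405)
(F + U)² = (-405 + 196)² = (-209)² = 43681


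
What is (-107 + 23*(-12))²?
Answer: 146689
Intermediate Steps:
(-107 + 23*(-12))² = (-107 - 276)² = (-383)² = 146689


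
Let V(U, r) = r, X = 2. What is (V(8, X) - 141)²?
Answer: 19321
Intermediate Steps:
(V(8, X) - 141)² = (2 - 141)² = (-139)² = 19321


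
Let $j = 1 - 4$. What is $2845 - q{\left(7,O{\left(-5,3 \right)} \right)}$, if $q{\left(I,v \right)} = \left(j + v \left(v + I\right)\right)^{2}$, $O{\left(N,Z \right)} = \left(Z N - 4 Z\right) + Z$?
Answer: $-161180$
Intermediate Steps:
$j = -3$ ($j = 1 - 4 = -3$)
$O{\left(N,Z \right)} = - 3 Z + N Z$ ($O{\left(N,Z \right)} = \left(N Z - 4 Z\right) + Z = \left(- 4 Z + N Z\right) + Z = - 3 Z + N Z$)
$q{\left(I,v \right)} = \left(-3 + v \left(I + v\right)\right)^{2}$ ($q{\left(I,v \right)} = \left(-3 + v \left(v + I\right)\right)^{2} = \left(-3 + v \left(I + v\right)\right)^{2}$)
$2845 - q{\left(7,O{\left(-5,3 \right)} \right)} = 2845 - \left(-3 + \left(3 \left(-3 - 5\right)\right)^{2} + 7 \cdot 3 \left(-3 - 5\right)\right)^{2} = 2845 - \left(-3 + \left(3 \left(-8\right)\right)^{2} + 7 \cdot 3 \left(-8\right)\right)^{2} = 2845 - \left(-3 + \left(-24\right)^{2} + 7 \left(-24\right)\right)^{2} = 2845 - \left(-3 + 576 - 168\right)^{2} = 2845 - 405^{2} = 2845 - 164025 = -161180$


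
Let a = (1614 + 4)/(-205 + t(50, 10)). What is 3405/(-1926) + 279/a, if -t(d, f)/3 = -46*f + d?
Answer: 45439880/259689 ≈ 174.98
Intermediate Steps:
t(d, f) = -3*d + 138*f (t(d, f) = -3*(-46*f + d) = -3*(d - 46*f) = -3*d + 138*f)
a = 1618/1025 (a = (1614 + 4)/(-205 + (-3*50 + 138*10)) = 1618/(-205 + (-150 + 1380)) = 1618/(-205 + 1230) = 1618/1025 ≈ 1.5785)
3405/(-1926) + 279/a = 3405/(-1926) + 279/(1618/1025) = 3405*(-1/1926) + 279*(1025/1618) = -1135/642 + 285975/1618 = 45439880/259689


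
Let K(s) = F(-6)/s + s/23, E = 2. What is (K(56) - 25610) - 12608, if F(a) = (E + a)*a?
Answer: -6152637/161 ≈ -38215.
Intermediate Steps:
F(a) = a*(2 + a) (F(a) = (2 + a)*a = a*(2 + a))
K(s) = 24/s + s/23 (K(s) = (-6*(2 - 6))/s + s/23 = (-6*(-4))/s + s*(1/23) = 24/s + s/23)
(K(56) - 25610) - 12608 = ((24/56 + (1/23)*56) - 25610) - 12608 = ((24*(1/56) + 56/23) - 25610) - 12608 = ((3/7 + 56/23) - 25610) - 12608 = (461/161 - 25610) - 12608 = -4122749/161 - 12608 = -6152637/161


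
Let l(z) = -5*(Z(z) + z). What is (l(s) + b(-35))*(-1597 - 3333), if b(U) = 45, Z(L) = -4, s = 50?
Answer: 912050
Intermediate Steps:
l(z) = 20 - 5*z (l(z) = -5*(-4 + z) = 20 - 5*z)
(l(s) + b(-35))*(-1597 - 3333) = ((20 - 5*50) + 45)*(-1597 - 3333) = ((20 - 250) + 45)*(-4930) = (-230 + 45)*(-4930) = -185*(-4930) = 912050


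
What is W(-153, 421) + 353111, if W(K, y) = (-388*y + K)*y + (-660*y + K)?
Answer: -68758823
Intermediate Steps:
W(K, y) = K - 660*y + y*(K - 388*y) (W(K, y) = (K - 388*y)*y + (K - 660*y) = y*(K - 388*y) + (K - 660*y) = K - 660*y + y*(K - 388*y))
W(-153, 421) + 353111 = (-153 - 660*421 - 388*421² - 153*421) + 353111 = (-153 - 277860 - 388*177241 - 64413) + 353111 = (-153 - 277860 - 68769508 - 64413) + 353111 = -69111934 + 353111 = -68758823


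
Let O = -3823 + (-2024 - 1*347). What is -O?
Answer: 6194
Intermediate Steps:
O = -6194 (O = -3823 + (-2024 - 347) = -3823 - 2371 = -6194)
-O = -1*(-6194) = 6194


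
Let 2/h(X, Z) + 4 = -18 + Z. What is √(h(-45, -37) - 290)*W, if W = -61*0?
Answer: 0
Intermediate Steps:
h(X, Z) = 2/(-22 + Z) (h(X, Z) = 2/(-4 + (-18 + Z)) = 2/(-22 + Z))
W = 0
√(h(-45, -37) - 290)*W = √(2/(-22 - 37) - 290)*0 = √(2/(-59) - 290)*0 = √(2*(-1/59) - 290)*0 = √(-2/59 - 290)*0 = √(-17112/59)*0 = (2*I*√252402/59)*0 = 0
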